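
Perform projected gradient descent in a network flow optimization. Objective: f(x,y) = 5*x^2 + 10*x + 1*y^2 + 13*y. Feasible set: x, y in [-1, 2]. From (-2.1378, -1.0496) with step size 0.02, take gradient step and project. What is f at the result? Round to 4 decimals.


Step 1: Compute gradient at (-2.1378, -1.0496).
grad_x = 2*5*-2.1378 + 10 = -11.378
grad_y = 2*1*-1.0496 + 13 = 10.9008
Step 2: Gradient step.
x_raw = -2.1378 - 0.02*-11.378 = -1.9102
y_raw = -1.0496 - 0.02*10.9008 = -1.2676
Step 3: Project onto [-1, 2].
x_proj = clip(-1.9102) = -1.0
y_proj = clip(-1.2676) = -1.0
Step 4: Evaluate f.
f(-1.0, -1.0) = -17.0


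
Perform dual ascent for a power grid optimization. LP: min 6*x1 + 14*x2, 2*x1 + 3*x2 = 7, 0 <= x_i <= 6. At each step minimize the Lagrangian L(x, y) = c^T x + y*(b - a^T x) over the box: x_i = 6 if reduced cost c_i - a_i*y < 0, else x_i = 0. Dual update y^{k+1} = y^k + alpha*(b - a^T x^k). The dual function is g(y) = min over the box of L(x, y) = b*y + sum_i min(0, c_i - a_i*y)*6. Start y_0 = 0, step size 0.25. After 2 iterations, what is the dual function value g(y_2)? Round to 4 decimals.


Dual ascent for LP: min 6*x1 + 14*x2, 2*x1 + 3*x2 = 7, 0 <= x_i <= 6
Step 1: y^k = 0.0, reduced costs: (6.0, 14.0)
  x^k = (0.0, 0.0), subgradient = b - a^T x = 7.0
  y^{k+1} = 0.0 + 0.25*7.0 = 1.75
Step 2: y^k = 1.75, reduced costs: (2.5, 8.75)
  x^k = (0.0, 0.0), subgradient = b - a^T x = 7.0
  y^{k+1} = 1.75 + 0.25*7.0 = 3.5
Dual objective at y_2 = 3.5: reduced costs (-1.0, 3.5), box minimizer x = (6.0, 0.0)
g(y_2) = b*y + (c1 - a1*y)*x1 + (c2 - a2*y)*x2 = 7*3.5 + (-1.0)*6.0 + 3.5*0.0 = 24.5 - 6.0 + 0.0 = 18.5


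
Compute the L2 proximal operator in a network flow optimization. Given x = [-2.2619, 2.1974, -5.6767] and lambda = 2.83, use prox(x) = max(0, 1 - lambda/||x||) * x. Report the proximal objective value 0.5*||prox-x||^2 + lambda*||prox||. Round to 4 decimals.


Step 1: Compute ||x||.
||x|| = 6.4938
Step 2: Compute scaling factor.
scale = max(0, 1 - 2.83/6.4938) = 0.5642
Step 3: prox(x) = [-1.2762, 1.2398, -3.2028]
||prox(x)|| = 3.6638
Step 4: Proximal objective.
0.5*||prox-x||^2 = 4.0045
lambda*||prox|| = 10.3686
Total = 14.3731


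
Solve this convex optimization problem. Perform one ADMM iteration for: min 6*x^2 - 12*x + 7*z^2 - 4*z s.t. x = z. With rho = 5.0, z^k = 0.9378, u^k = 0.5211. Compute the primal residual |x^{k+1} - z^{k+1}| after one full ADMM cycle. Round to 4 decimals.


ADMM iteration with rho = 5.0, z^k = 0.9378, u^k = 0.5211
Step 1: x-update.
Minimize 6*x^2 - 12*x + (5.0/2)*(x - 0.9378 + 0.5211)^2
FOC: (2*6 + 5.0)*x = 12 + 5.0*(0.9378 - 0.5211)
x^{k+1} = 0.8284
Step 2: z-update.
Minimize 7*z^2 - 4*z + (5.0/2)*(0.8284 - z + 0.5211)^2
FOC: (2*7 + 5.0)*z = 4 + 5.0*(0.8284 + 0.5211)
z^{k+1} = 0.5657
Step 3: u-update.
u^{k+1} = 0.5211 + 0.8284 - 0.5657 = 0.7839
Step 4: Primal residual = |0.8284 - 0.5657| = 0.2628


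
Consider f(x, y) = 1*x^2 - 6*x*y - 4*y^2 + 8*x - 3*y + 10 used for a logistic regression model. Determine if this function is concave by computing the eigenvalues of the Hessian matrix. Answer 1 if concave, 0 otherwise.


The Hessian of f(x,y) = 1*x^2 - 6*x*y - 4*y^2 + 8*x - 3*y + 10 is:
H = [[2, -6], [-6, -8]]
Trace = 2 - 8 = -6
Determinant = 2*-8 - (-6)^2 = -52
Discriminant = (-6)^2 - 4*-52 = 244.0
Eigenvalues: lambda_1 = -10.8102, lambda_2 = 4.8102
The function is not concave.

0


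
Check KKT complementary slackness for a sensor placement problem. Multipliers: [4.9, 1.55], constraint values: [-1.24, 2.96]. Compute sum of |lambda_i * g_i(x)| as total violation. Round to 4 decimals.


KKT complementary slackness check:
lambda_1 * g_1 = 4.9 * -1.24 = -6.076
lambda_2 * g_2 = 1.55 * 2.96 = 4.588
Total violation = 6.076 + 4.588 = 10.664


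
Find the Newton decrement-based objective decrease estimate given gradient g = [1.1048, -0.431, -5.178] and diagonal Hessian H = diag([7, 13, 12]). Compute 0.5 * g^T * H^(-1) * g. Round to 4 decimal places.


Step 1: H is diagonal, so H^(-1) * g = [0.1578, -0.0332, -0.4315].
Step 2: g^T H^(-1) g = sum_i g_i^2 / H_ii
  = (1.1048)^2/7 + (-0.431)^2/13 + (-5.178)^2/12
  = 0.1744 + 0.0143 + 2.2343 = 2.423
Step 3: Objective decrease = 0.5 * g^T H^(-1) g = 1.2115


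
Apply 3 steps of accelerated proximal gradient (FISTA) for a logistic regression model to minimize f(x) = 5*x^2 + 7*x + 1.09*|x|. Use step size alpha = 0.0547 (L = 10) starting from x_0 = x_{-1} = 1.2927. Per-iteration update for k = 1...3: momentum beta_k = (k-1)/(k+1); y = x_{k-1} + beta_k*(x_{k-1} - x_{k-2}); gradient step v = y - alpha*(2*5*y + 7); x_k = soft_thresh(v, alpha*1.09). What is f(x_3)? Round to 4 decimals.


FISTA on f(x) = 5*x^2 + 7*x + 1.09*|x|
L = 10, alpha = 0.0547
Iteration 1: beta = 0.0, y = 1.2927 + 0.0*(1.2927 - 1.2927) = 1.2927
  grad(y) = 19.927, v = y - alpha*grad = 0.2027
  prox(v) = soft_thresh(0.2027, 0.0596) = 0.1431
Iteration 2: beta = 0.3333, y = 0.1431 + 0.3333*(0.1431 - 1.2927) = -0.2401
  grad(y) = 4.5986, v = y - alpha*grad = -0.4917
  prox(v) = soft_thresh(-0.4917, 0.0596) = -0.4321
Iteration 3: beta = 0.5, y = -0.4321 + 0.5*(-0.4321 - 0.1431) = -0.7196
  grad(y) = -0.1963, v = y - alpha*grad = -0.7089
  prox(v) = soft_thresh(-0.7089, 0.0596) = -0.6493
f(x_3) = 5*(-0.6493)^2 + 7*(-0.6493) + 1.09*|-0.6493| = -1.7294


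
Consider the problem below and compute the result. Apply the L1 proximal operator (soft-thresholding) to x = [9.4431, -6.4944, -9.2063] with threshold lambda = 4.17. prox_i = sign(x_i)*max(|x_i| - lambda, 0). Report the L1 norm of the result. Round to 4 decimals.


Soft-thresholding with lambda = 4.17:
prox(9.4431) = sign(9.4431)*max(|9.4431| - 4.17, 0) = 5.2731
prox(-6.4944) = sign(-6.4944)*max(|-6.4944| - 4.17, 0) = -2.3244
prox(-9.2063) = sign(-9.2063)*max(|-9.2063| - 4.17, 0) = -5.0363
prox(x) = [5.2731, -2.3244, -5.0363]
||prox(x)||_1 = 5.2731 + 2.3244 + 5.0363 = 12.6338


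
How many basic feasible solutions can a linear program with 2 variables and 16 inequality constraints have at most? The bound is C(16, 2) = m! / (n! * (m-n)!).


Each vertex corresponds to some choice of n active constraints out of m, so the number of vertices is at most C(m, n) = m! / (n!(m-n)!).
m = 16, n = 2
Numerator: 16 * 15
Denominator: 2! = 2
C(16, 2) = 120


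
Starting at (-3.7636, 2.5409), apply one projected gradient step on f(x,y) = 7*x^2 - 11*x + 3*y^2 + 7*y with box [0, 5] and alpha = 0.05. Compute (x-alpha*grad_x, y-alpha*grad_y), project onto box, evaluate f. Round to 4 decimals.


Step 1: Compute gradient at (-3.7636, 2.5409).
grad_x = 2*7*-3.7636 - 11 = -63.6904
grad_y = 2*3*2.5409 + 7 = 22.2454
Step 2: Gradient step.
x_raw = -3.7636 - 0.05*-63.6904 = -0.5791
y_raw = 2.5409 - 0.05*22.2454 = 1.4286
Step 3: Project onto [0, 5].
x_proj = clip(-0.5791) = 0.0
y_proj = clip(1.4286) = 1.4286
Step 4: Evaluate f.
f(0.0, 1.4286) = 16.1234


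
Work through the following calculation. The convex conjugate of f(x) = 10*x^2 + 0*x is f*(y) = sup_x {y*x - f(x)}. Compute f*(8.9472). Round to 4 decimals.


f*(y) = sup_x {y*x - a*x^2 - b*x} = sup_x {(y-b)*x - a*x^2}
FOC: (y - b) - 2a*x = 0 => x* = (y - b)/(2a)
x* = (8.9472 - 0)/(2*10) = 0.4474
f*(8.9472) = (y-b)^2/(4a) = (8.9472 - 0)^2/(4*10)
= 80.0524/40 = 2.0013


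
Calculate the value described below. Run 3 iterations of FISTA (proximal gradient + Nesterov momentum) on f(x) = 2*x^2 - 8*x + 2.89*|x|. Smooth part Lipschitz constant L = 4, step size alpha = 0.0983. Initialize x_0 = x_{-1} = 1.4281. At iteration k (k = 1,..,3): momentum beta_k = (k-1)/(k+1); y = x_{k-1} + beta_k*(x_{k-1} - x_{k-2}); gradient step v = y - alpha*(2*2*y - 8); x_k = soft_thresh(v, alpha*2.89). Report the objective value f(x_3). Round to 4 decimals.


FISTA on f(x) = 2*x^2 - 8*x + 2.89*|x|
L = 4, alpha = 0.0983
Iteration 1: beta = 0.0, y = 1.4281 + 0.0*(1.4281 - 1.4281) = 1.4281
  grad(y) = -2.2876, v = y - alpha*grad = 1.653
  prox(v) = soft_thresh(1.653, 0.2841) = 1.3689
Iteration 2: beta = 0.3333, y = 1.3689 + 0.3333*(1.3689 - 1.4281) = 1.3491
  grad(y) = -2.6034, v = y - alpha*grad = 1.6051
  prox(v) = soft_thresh(1.6051, 0.2841) = 1.321
Iteration 3: beta = 0.5, y = 1.321 + 0.5*(1.321 - 1.3689) = 1.297
  grad(y) = -2.8119, v = y - alpha*grad = 1.5734
  prox(v) = soft_thresh(1.5734, 0.2841) = 1.2893
f(x_3) = 2*1.2893^2 - 8*1.2893 + 2.89*|1.2893| = -3.2637


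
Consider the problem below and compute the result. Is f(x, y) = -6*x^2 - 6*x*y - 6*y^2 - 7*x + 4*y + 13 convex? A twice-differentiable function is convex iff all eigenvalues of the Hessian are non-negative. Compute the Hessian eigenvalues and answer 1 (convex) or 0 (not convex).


The Hessian of f(x,y) = -6*x^2 - 6*x*y - 6*y^2 - 7*x + 4*y + 13 is:
H = [[-12, -6], [-6, -12]]
Trace = -12 - 12 = -24
Determinant = -12*-12 - (-6)^2 = 108
Discriminant = (-24)^2 - 4*108 = 144.0
Eigenvalues: lambda_1 = -18.0, lambda_2 = -6.0
The function is not convex.

0


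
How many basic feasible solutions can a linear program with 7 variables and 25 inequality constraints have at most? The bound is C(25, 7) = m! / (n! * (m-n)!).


Each vertex corresponds to some choice of n active constraints out of m, so the number of vertices is at most C(m, n) = m! / (n!(m-n)!).
m = 25, n = 7
Numerator: 25 * 24 * 23 * 22 * 21 * 20 * 19
Denominator: 7! = 5040
C(25, 7) = 480700


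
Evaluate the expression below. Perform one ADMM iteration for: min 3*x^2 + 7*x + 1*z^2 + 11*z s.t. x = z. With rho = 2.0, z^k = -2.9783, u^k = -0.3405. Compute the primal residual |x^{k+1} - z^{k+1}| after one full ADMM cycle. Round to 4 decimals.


ADMM iteration with rho = 2.0, z^k = -2.9783, u^k = -0.3405
Step 1: x-update.
Minimize 3*x^2 + 7*x + (2.0/2)*(x + 2.9783 - 0.3405)^2
FOC: (2*3 + 2.0)*x = -7 + 2.0*(-2.9783 + 0.3405)
x^{k+1} = -1.5345
Step 2: z-update.
Minimize 1*z^2 + 11*z + (2.0/2)*(-1.5345 - z - 0.3405)^2
FOC: (2*1 + 2.0)*z = -11 + 2.0*(-1.5345 - 0.3405)
z^{k+1} = -3.6875
Step 3: u-update.
u^{k+1} = -0.3405 - 1.5345 + 3.6875 = 1.8125
Step 4: Primal residual = |-1.5345 + 3.6875| = 2.153


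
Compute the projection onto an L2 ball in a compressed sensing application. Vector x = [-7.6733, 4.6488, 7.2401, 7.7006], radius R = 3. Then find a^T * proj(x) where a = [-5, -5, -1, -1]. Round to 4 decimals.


Step 1: Compute ||x|| (intermediates to 6 decimals).
||x|| = sqrt((-7.6733)^2 + 4.6488^2 + 7.2401^2 + 7.7006^2) = 13.863952
Step 2: Project.
Since ||x|| > R, scale = R/||x|| = 3/13.863952 = 0.216389, proj(x) = scale * x
proj(x) = [-1.660418, 1.005949, 1.566678, 1.666325]
Step 3: Dot product.
a^T * proj(x) = -5*(-1.660418) - 5*1.005949 - 1*1.566678 - 1*1.666325 = 0.0393


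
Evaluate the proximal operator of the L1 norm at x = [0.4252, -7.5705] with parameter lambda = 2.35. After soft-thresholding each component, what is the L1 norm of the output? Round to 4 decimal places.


Soft-thresholding with lambda = 2.35:
prox(0.4252) = sign(0.4252)*max(|0.4252| - 2.35, 0) = 0.0
prox(-7.5705) = sign(-7.5705)*max(|-7.5705| - 2.35, 0) = -5.2205
prox(x) = [0.0, -5.2205]
||prox(x)||_1 = 0.0 + 5.2205 = 5.2205


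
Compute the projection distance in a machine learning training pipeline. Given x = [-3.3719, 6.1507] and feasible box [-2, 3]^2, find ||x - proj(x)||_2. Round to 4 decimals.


Project each component onto [-2, 3].
clip(-3.3719) = -2.0, clip(6.1507) = 3.0
Projection = [-2.0, 3.0]
Squared diffs: [1.8821, 9.9269]
Distance = sqrt(11.809) = 3.4364


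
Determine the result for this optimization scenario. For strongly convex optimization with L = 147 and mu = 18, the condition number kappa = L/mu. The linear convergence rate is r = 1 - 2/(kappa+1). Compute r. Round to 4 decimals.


Step 1: Compute the condition number.
kappa = L/mu = 147/18 = 8.1667
Step 2: Compute the convergence rate.
r = 1 - 2/(kappa + 1) = 1 - 2*mu/(L + mu) = (L - mu)/(L + mu) = 129/165 = 0.7818


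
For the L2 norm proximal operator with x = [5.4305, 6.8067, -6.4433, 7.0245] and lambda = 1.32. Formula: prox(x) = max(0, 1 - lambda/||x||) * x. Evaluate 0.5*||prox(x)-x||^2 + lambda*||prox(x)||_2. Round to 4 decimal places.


Step 1: Compute ||x||.
||x|| = 12.9105
Step 2: Compute scaling factor.
scale = max(0, 1 - 1.32/12.9105) = 0.8978
Step 3: prox(x) = [4.8753, 6.1108, -5.7845, 6.3063]
||prox(x)|| = 11.5905
Step 4: Proximal objective.
0.5*||prox-x||^2 = 0.8712
lambda*||prox|| = 15.2995
Total = 16.1707


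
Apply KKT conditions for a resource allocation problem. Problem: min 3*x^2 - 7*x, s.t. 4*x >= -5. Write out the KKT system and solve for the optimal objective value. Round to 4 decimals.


Step 1: Try lambda = 0 (constraint inactive).
Stationarity: 2*3*x - 7 = 0
x* = 7/(2*3) = 7/6 = 1.1667 (rounded; the exact value 7/6 is used below)
Check constraint: 4*1.1667 = 4.6668 >= -5 -- satisfied.
Step 2: Compute optimal value.
f(x*) = 3*(7/6)^2 - 7*(7/6) = -4.0833


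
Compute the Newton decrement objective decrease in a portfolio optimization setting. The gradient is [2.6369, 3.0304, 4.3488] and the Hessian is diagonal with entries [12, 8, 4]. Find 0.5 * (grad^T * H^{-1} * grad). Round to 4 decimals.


Step 1: H is diagonal, so H^(-1) * g = [0.2197, 0.3788, 1.0872].
Step 2: g^T H^(-1) g = sum_i g_i^2 / H_ii
  = (2.6369)^2/12 + (3.0304)^2/8 + (4.3488)^2/4
  = 0.5794 + 1.1479 + 4.728 = 6.4554
Step 3: Objective decrease = 0.5 * g^T H^(-1) g = 3.2277


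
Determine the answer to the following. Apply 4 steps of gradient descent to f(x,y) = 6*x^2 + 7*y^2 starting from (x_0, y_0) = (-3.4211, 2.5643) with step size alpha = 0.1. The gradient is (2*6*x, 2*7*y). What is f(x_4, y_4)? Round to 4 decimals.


Gradient descent on f(x,y) = 6*x^2 + 7*y^2.
Starting point: (-3.4211, 2.5643), alpha = 0.1
Step 1: grad_x = 2*6*-3.4211 = -41.0532, grad_y = 2*7*2.5643 = 35.9002
  x_1 = -3.4211 - 0.1*-41.0532 = 0.6842
  y_1 = 2.5643 - 0.1*35.9002 = -1.0257
Step 2: grad_x = 2*6*0.6842 = 8.2106, grad_y = 2*7*-1.0257 = -14.3601
  x_2 = 0.6842 - 0.1*8.2106 = -0.1368
  y_2 = -1.0257 - 0.1*-14.3601 = 0.4103
Step 3: grad_x = 2*6*-0.1368 = -1.6421, grad_y = 2*7*0.4103 = 5.744
  x_3 = -0.1368 - 0.1*-1.6421 = 0.0274
  y_3 = 0.4103 - 0.1*5.744 = -0.1641
Step 4: grad_x = 2*6*0.0274 = 0.3284, grad_y = 2*7*-0.1641 = -2.2976
  x_4 = 0.0274 - 0.1*0.3284 = -0.0055
  y_4 = -0.1641 - 0.1*-2.2976 = 0.0656
f(-0.0055, 0.0656) = 6*(-0.0055)^2 + 7*0.0656^2 = 0.0303


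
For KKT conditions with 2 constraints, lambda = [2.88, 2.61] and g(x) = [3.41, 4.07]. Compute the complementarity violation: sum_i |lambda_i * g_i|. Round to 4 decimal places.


KKT complementary slackness check:
lambda_1 * g_1 = 2.88 * 3.41 = 9.8208
lambda_2 * g_2 = 2.61 * 4.07 = 10.6227
Total violation = 9.8208 + 10.6227 = 20.4435


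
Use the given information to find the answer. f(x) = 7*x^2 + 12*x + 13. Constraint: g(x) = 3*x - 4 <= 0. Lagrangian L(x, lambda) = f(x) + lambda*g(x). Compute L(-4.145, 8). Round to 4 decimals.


Step 1: Evaluate f(x).
f(-4.145) = 7*(-4.145)^2 + 12*(-4.145) + 13 = 83.5272
Step 2: Evaluate g(x).
g(-4.145) = 3*-4.145 - 4 = -16.435
Step 3: Compute Lagrangian.
L = 83.5272 + 8*-16.435 = -47.9528


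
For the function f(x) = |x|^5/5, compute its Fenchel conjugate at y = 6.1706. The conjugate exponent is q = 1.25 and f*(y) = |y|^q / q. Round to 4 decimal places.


The conjugate exponent q satisfies 1/p + 1/q = 1.
p = 5, so q = 5/(5 - 1) = 1.25
|y|^q = 6.1706^1.25 = 9.7254
f*(6.1706) = 9.7254 / 1.25 = 7.7804


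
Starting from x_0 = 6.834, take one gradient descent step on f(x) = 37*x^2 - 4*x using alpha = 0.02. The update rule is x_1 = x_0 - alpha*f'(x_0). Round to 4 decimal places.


We compute the gradient at x_0 and apply the update.
f'(x) = 74*x - 4
f'(6.834) = 74*6.834 - 4 = 501.716
x_1 = 6.834 - 0.02*501.716 = -3.2003


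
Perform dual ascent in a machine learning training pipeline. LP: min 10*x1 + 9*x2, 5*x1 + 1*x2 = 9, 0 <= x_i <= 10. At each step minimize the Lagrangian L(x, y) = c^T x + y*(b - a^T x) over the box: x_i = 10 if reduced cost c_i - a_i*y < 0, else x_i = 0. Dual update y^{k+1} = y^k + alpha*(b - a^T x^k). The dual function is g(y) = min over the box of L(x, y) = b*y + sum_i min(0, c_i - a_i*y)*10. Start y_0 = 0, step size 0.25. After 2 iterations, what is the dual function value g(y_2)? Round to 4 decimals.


Dual ascent for LP: min 10*x1 + 9*x2, 5*x1 + 1*x2 = 9, 0 <= x_i <= 10
Step 1: y^k = 0.0, reduced costs: (10.0, 9.0)
  x^k = (0.0, 0.0), subgradient = b - a^T x = 9.0
  y^{k+1} = 0.0 + 0.25*9.0 = 2.25
Step 2: y^k = 2.25, reduced costs: (-1.25, 6.75)
  x^k = (10.0, 0.0), subgradient = b - a^T x = -41.0
  y^{k+1} = 2.25 + 0.25*-41.0 = -8.0
Dual objective at y_2 = -8.0: reduced costs (50.0, 17.0), box minimizer x = (0.0, 0.0)
g(y_2) = b*y + (c1 - a1*y)*x1 + (c2 - a2*y)*x2 = 9*(-8.0) + 50.0*0.0 + 17.0*0.0 = -72.0 + 0.0 + 0.0 = -72.0


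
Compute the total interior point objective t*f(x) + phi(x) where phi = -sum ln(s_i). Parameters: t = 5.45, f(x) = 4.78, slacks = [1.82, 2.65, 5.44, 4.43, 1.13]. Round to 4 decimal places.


Step 1: Compute log-barrier.
ln values: [0.5988, 0.9746, 1.6938, 1.4884, 0.1222]
phi = -(0.5988 + 0.9746 + 1.6938 + 1.4884 + 0.1222) = -4.8778
Step 2: Compute augmented objective.
t*f(x) = 5.45*4.78 = 26.051
Total = 26.051 - 4.8778 = 21.1732


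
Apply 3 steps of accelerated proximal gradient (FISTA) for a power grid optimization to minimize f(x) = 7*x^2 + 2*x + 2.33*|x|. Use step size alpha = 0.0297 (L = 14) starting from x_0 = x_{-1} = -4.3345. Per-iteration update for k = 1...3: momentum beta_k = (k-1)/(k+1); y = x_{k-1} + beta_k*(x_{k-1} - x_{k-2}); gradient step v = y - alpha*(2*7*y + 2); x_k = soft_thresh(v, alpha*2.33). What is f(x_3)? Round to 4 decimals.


FISTA on f(x) = 7*x^2 + 2*x + 2.33*|x|
L = 14, alpha = 0.0297
Iteration 1: beta = 0.0, y = -4.3345 + 0.0*(-4.3345 + 4.3345) = -4.3345
  grad(y) = -58.683, v = y - alpha*grad = -2.5916
  prox(v) = soft_thresh(-2.5916, 0.0692) = -2.5224
Iteration 2: beta = 0.3333, y = -2.5224 + 0.3333*(-2.5224 + 4.3345) = -1.9184
  grad(y) = -24.8574, v = y - alpha*grad = -1.1801
  prox(v) = soft_thresh(-1.1801, 0.0692) = -1.1109
Iteration 3: beta = 0.5, y = -1.1109 + 0.5*(-1.1109 + 2.5224) = -0.4052
  grad(y) = -3.6724, v = y - alpha*grad = -0.2961
  prox(v) = soft_thresh(-0.2961, 0.0692) = -0.2269
f(x_3) = 7*(-0.2269)^2 + 2*(-0.2269) + 2.33*|-0.2269| = 0.4353


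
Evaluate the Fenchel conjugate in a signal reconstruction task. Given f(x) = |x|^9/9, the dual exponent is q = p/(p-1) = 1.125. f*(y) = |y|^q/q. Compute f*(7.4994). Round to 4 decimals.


The conjugate exponent q satisfies 1/p + 1/q = 1.
p = 9, so q = 9/(9 - 1) = 1.125
|y|^q = 7.4994^1.125 = 9.6473
f*(7.4994) = 9.6473 / 1.125 = 8.5754


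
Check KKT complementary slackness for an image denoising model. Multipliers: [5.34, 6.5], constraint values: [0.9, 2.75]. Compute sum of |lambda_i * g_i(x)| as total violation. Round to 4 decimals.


KKT complementary slackness check:
lambda_1 * g_1 = 5.34 * 0.9 = 4.806
lambda_2 * g_2 = 6.5 * 2.75 = 17.875
Total violation = 4.806 + 17.875 = 22.681


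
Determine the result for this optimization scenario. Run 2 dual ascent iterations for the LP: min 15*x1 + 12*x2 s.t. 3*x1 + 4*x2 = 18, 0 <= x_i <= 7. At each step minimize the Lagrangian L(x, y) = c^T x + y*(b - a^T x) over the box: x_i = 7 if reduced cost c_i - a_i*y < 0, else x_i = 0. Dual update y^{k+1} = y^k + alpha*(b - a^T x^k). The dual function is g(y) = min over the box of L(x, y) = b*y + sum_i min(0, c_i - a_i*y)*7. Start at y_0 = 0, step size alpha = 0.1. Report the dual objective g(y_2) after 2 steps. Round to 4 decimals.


Dual ascent for LP: min 15*x1 + 12*x2, 3*x1 + 4*x2 = 18, 0 <= x_i <= 7
Step 1: y^k = 0.0, reduced costs: (15.0, 12.0)
  x^k = (0.0, 0.0), subgradient = b - a^T x = 18.0
  y^{k+1} = 0.0 + 0.1*18.0 = 1.8
Step 2: y^k = 1.8, reduced costs: (9.6, 4.8)
  x^k = (0.0, 0.0), subgradient = b - a^T x = 18.0
  y^{k+1} = 1.8 + 0.1*18.0 = 3.6
Dual objective at y_2 = 3.6: reduced costs (4.2, -2.4), box minimizer x = (0.0, 7.0)
g(y_2) = b*y + (c1 - a1*y)*x1 + (c2 - a2*y)*x2 = 18*3.6 + 4.2*0.0 + (-2.4)*7.0 = 64.8 + 0.0 - 16.8 = 48.0


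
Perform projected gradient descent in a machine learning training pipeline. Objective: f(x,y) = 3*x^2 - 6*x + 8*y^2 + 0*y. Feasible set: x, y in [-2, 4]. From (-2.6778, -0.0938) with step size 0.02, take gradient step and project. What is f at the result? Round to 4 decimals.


Step 1: Compute gradient at (-2.6778, -0.0938).
grad_x = 2*3*-2.6778 - 6 = -22.0668
grad_y = 2*8*-0.0938 + 0 = -1.5008
Step 2: Gradient step.
x_raw = -2.6778 - 0.02*-22.0668 = -2.2365
y_raw = -0.0938 - 0.02*-1.5008 = -0.0638
Step 3: Project onto [-2, 4].
x_proj = clip(-2.2365) = -2.0
y_proj = clip(-0.0638) = -0.0638
Step 4: Evaluate f.
f(-2.0, -0.0638) = 24.0325


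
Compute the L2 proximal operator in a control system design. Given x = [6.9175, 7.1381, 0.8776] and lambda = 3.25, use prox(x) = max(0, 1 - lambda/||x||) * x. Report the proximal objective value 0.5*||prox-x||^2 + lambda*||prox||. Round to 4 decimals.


Step 1: Compute ||x||.
||x|| = 9.9787
Step 2: Compute scaling factor.
scale = max(0, 1 - 3.25/9.9787) = 0.6743
Step 3: prox(x) = [4.6645, 4.8133, 0.5918]
||prox(x)|| = 6.7287
Step 4: Proximal objective.
0.5*||prox-x||^2 = 5.2813
lambda*||prox|| = 21.8683
Total = 27.1495


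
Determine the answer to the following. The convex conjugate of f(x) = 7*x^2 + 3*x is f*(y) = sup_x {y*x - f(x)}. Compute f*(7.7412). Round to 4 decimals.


f*(y) = sup_x {y*x - a*x^2 - b*x} = sup_x {(y-b)*x - a*x^2}
FOC: (y - b) - 2a*x = 0 => x* = (y - b)/(2a)
x* = (7.7412 - 3)/(2*7) = 0.3387
f*(7.7412) = (y-b)^2/(4a) = (7.7412 - 3)^2/(4*7)
= 22.479/28 = 0.8028


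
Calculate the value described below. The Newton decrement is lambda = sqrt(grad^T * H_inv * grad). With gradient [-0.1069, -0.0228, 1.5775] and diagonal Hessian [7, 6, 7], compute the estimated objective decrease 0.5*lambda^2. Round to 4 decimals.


Step 1: H is diagonal, so H^(-1) * g = [-0.0153, -0.0038, 0.2254].
Step 2: g^T H^(-1) g = sum_i g_i^2 / H_ii
  = (-0.1069)^2/7 + (-0.0228)^2/6 + (1.5775)^2/7
  = 0.0016 + 0.0001 + 0.3555 = 0.3572
Step 3: Objective decrease = 0.5 * g^T H^(-1) g = 0.1786


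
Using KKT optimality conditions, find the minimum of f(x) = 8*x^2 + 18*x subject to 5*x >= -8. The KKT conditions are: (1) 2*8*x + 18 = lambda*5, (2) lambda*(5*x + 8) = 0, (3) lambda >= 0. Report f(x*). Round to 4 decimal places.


Step 1: Try lambda = 0 (constraint inactive).
Stationarity: 2*8*x + 18 = 0
x* = -18/(2*8) = -1.125
Check constraint: 5*-1.125 = -5.625 >= -8 -- satisfied.
Step 2: Compute optimal value.
f(x*) = 8*(-1.125)^2 + 18*(-1.125) = -10.125


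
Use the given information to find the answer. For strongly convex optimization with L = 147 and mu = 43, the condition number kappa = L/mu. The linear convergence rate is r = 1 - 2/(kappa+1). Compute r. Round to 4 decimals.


Step 1: Compute the condition number.
kappa = L/mu = 147/43 = 3.4186
Step 2: Compute the convergence rate.
r = 1 - 2/(kappa + 1) = 1 - 2*mu/(L + mu) = (L - mu)/(L + mu) = 104/190 = 0.5474


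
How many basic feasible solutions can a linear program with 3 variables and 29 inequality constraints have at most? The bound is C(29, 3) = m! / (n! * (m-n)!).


Each vertex corresponds to some choice of n active constraints out of m, so the number of vertices is at most C(m, n) = m! / (n!(m-n)!).
m = 29, n = 3
Numerator: 29 * 28 * 27
Denominator: 3! = 6
C(29, 3) = 3654


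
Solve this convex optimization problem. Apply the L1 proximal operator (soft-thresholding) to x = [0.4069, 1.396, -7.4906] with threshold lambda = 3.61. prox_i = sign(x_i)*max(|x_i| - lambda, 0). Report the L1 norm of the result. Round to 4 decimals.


Soft-thresholding with lambda = 3.61:
prox(0.4069) = sign(0.4069)*max(|0.4069| - 3.61, 0) = 0.0
prox(1.396) = sign(1.396)*max(|1.396| - 3.61, 0) = 0.0
prox(-7.4906) = sign(-7.4906)*max(|-7.4906| - 3.61, 0) = -3.8806
prox(x) = [0.0, 0.0, -3.8806]
||prox(x)||_1 = 0.0 + 0.0 + 3.8806 = 3.8806


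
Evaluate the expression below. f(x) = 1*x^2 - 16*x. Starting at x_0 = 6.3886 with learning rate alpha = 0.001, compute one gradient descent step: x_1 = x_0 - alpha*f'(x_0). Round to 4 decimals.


We compute the gradient at x_0 and apply the update.
f'(x) = 2*x - 16
f'(6.3886) = 2*6.3886 - 16 = -3.2228
x_1 = 6.3886 - 0.001*-3.2228 = 6.3918


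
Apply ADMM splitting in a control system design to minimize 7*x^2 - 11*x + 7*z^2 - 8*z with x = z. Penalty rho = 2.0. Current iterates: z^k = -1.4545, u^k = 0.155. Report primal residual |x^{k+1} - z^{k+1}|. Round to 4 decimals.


ADMM iteration with rho = 2.0, z^k = -1.4545, u^k = 0.155
Step 1: x-update.
Minimize 7*x^2 - 11*x + (2.0/2)*(x + 1.4545 + 0.155)^2
FOC: (2*7 + 2.0)*x = 11 + 2.0*(-1.4545 - 0.155)
x^{k+1} = 0.4863
Step 2: z-update.
Minimize 7*z^2 - 8*z + (2.0/2)*(0.4863 - z + 0.155)^2
FOC: (2*7 + 2.0)*z = 8 + 2.0*(0.4863 + 0.155)
z^{k+1} = 0.5802
Step 3: u-update.
u^{k+1} = 0.155 + 0.4863 - 0.5802 = 0.0611
Step 4: Primal residual = |0.4863 - 0.5802| = 0.0939


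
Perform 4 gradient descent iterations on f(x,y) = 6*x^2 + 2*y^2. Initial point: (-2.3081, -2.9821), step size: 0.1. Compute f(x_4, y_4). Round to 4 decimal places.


Gradient descent on f(x,y) = 6*x^2 + 2*y^2.
Starting point: (-2.3081, -2.9821), alpha = 0.1
Step 1: grad_x = 2*6*-2.3081 = -27.6972, grad_y = 2*2*-2.9821 = -11.9284
  x_1 = -2.3081 - 0.1*-27.6972 = 0.4616
  y_1 = -2.9821 - 0.1*-11.9284 = -1.7893
Step 2: grad_x = 2*6*0.4616 = 5.5394, grad_y = 2*2*-1.7893 = -7.157
  x_2 = 0.4616 - 0.1*5.5394 = -0.0923
  y_2 = -1.7893 - 0.1*-7.157 = -1.0736
Step 3: grad_x = 2*6*-0.0923 = -1.1079, grad_y = 2*2*-1.0736 = -4.2942
  x_3 = -0.0923 - 0.1*-1.1079 = 0.0185
  y_3 = -1.0736 - 0.1*-4.2942 = -0.6441
Step 4: grad_x = 2*6*0.0185 = 0.2216, grad_y = 2*2*-0.6441 = -2.5765
  x_4 = 0.0185 - 0.1*0.2216 = -0.0037
  y_4 = -0.6441 - 0.1*-2.5765 = -0.3865
f(-0.0037, -0.3865) = 6*(-0.0037)^2 + 2*(-0.3865)^2 = 0.2988


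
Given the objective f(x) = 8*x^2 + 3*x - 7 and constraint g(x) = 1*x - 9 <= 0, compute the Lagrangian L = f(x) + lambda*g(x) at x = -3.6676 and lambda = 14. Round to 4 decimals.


Step 1: Evaluate f(x).
f(-3.6676) = 8*(-3.6676)^2 + 3*(-3.6676) - 7 = 89.6075
Step 2: Evaluate g(x).
g(-3.6676) = 1*-3.6676 - 9 = -12.6676
Step 3: Compute Lagrangian.
L = 89.6075 + 14*-12.6676 = -87.7389


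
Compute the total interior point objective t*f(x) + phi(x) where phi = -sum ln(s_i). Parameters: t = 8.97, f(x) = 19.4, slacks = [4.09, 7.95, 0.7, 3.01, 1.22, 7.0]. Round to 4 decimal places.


Step 1: Compute log-barrier.
ln values: [1.4085, 2.0732, -0.3567, 1.1019, 0.1989, 1.9459]
phi = -(1.4085 + 2.0732 - 0.3567 + 1.1019 + 0.1989 + 1.9459) = -6.3717
Step 2: Compute augmented objective.
t*f(x) = 8.97*19.4 = 174.018
Total = 174.018 - 6.3717 = 167.6463


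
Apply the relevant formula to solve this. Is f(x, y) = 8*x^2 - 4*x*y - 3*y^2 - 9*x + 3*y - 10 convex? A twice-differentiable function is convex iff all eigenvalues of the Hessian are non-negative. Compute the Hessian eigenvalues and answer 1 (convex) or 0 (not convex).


The Hessian of f(x,y) = 8*x^2 - 4*x*y - 3*y^2 - 9*x + 3*y - 10 is:
H = [[16, -4], [-4, -6]]
Trace = 16 - 6 = 10
Determinant = 16*-6 - (-4)^2 = -112
Discriminant = (10)^2 - 4*-112 = 548.0
Eigenvalues: lambda_1 = -6.7047, lambda_2 = 16.7047
The function is not convex.

0


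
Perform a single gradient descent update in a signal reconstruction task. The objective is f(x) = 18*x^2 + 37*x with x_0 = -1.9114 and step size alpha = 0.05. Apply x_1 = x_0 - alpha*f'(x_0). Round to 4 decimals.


We compute the gradient at x_0 and apply the update.
f'(x) = 36*x + 37
f'(-1.9114) = 36*-1.9114 + 37 = -31.8104
x_1 = -1.9114 - 0.05*-31.8104 = -0.3209


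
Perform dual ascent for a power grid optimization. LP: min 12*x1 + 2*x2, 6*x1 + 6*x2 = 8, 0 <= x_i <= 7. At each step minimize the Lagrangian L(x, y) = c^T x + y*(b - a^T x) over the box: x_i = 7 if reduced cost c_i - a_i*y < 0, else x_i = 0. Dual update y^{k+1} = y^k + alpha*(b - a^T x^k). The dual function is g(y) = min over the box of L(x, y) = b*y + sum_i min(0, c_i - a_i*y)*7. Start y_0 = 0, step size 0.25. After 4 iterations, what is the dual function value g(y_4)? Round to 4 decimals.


Dual ascent for LP: min 12*x1 + 2*x2, 6*x1 + 6*x2 = 8, 0 <= x_i <= 7
Step 1: y^k = 0.0, reduced costs: (12.0, 2.0)
  x^k = (0.0, 0.0), subgradient = b - a^T x = 8.0
  y^{k+1} = 0.0 + 0.25*8.0 = 2.0
Step 2: y^k = 2.0, reduced costs: (0.0, -10.0)
  x^k = (0.0, 7.0), subgradient = b - a^T x = -34.0
  y^{k+1} = 2.0 + 0.25*-34.0 = -6.5
Step 3: y^k = -6.5, reduced costs: (51.0, 41.0)
  x^k = (0.0, 0.0), subgradient = b - a^T x = 8.0
  y^{k+1} = -6.5 + 0.25*8.0 = -4.5
Step 4: y^k = -4.5, reduced costs: (39.0, 29.0)
  x^k = (0.0, 0.0), subgradient = b - a^T x = 8.0
  y^{k+1} = -4.5 + 0.25*8.0 = -2.5
Dual objective at y_4 = -2.5: reduced costs (27.0, 17.0), box minimizer x = (0.0, 0.0)
g(y_4) = b*y + (c1 - a1*y)*x1 + (c2 - a2*y)*x2 = 8*(-2.5) + 27.0*0.0 + 17.0*0.0 = -20.0 + 0.0 + 0.0 = -20.0


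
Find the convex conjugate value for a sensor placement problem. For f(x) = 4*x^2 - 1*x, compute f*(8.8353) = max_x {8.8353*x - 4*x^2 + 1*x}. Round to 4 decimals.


f*(y) = sup_x {y*x - a*x^2 - b*x} = sup_x {(y-b)*x - a*x^2}
FOC: (y - b) - 2a*x = 0 => x* = (y - b)/(2a)
x* = (8.8353 + 1)/(2*4) = 1.2294
f*(8.8353) = (y-b)^2/(4a) = (8.8353 + 1)^2/(4*4)
= 96.7331/16 = 6.0458


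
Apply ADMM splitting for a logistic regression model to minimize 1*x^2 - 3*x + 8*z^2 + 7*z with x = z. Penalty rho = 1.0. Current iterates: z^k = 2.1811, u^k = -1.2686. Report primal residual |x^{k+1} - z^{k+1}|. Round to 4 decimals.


ADMM iteration with rho = 1.0, z^k = 2.1811, u^k = -1.2686
Step 1: x-update.
Minimize 1*x^2 - 3*x + (1.0/2)*(x - 2.1811 - 1.2686)^2
FOC: (2*1 + 1.0)*x = 3 + 1.0*(2.1811 + 1.2686)
x^{k+1} = 2.1499
Step 2: z-update.
Minimize 8*z^2 + 7*z + (1.0/2)*(2.1499 - z - 1.2686)^2
FOC: (2*8 + 1.0)*z = -7 + 1.0*(2.1499 - 1.2686)
z^{k+1} = -0.3599
Step 3: u-update.
u^{k+1} = -1.2686 + 2.1499 + 0.3599 = 1.2412
Step 4: Primal residual = |2.1499 + 0.3599| = 2.5098


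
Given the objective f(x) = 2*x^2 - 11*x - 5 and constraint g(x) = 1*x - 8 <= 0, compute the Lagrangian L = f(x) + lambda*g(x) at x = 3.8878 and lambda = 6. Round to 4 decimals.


Step 1: Evaluate f(x).
f(3.8878) = 2*3.8878^2 - 11*3.8878 - 5 = -17.5358
Step 2: Evaluate g(x).
g(3.8878) = 1*3.8878 - 8 = -4.1122
Step 3: Compute Lagrangian.
L = -17.5358 + 6*-4.1122 = -42.209


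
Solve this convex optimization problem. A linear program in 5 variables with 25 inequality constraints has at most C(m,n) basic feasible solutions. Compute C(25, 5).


Each vertex corresponds to some choice of n active constraints out of m, so the number of vertices is at most C(m, n) = m! / (n!(m-n)!).
m = 25, n = 5
Numerator: 25 * 24 * 23 * 22 * 21
Denominator: 5! = 120
C(25, 5) = 53130


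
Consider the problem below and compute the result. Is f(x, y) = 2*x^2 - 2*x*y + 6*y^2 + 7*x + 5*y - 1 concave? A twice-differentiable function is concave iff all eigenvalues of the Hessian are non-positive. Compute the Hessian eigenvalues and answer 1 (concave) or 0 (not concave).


The Hessian of f(x,y) = 2*x^2 - 2*x*y + 6*y^2 + 7*x + 5*y - 1 is:
H = [[4, -2], [-2, 12]]
Trace = 4 + 12 = 16
Determinant = 4*12 - (-2)^2 = 44
Discriminant = (16)^2 - 4*44 = 80.0
Eigenvalues: lambda_1 = 3.5279, lambda_2 = 12.4721
The function is not concave.

0


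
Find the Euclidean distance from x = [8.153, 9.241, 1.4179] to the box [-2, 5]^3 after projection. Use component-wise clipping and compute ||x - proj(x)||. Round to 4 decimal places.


Project each component onto [-2, 5].
clip(8.153) = 5.0, clip(9.241) = 5.0, clip(1.4179) = 1.4179
Projection = [5.0, 5.0, 1.4179]
Squared diffs: [9.9414, 17.9861, 0.0]
Distance = sqrt(27.9275) = 5.2846


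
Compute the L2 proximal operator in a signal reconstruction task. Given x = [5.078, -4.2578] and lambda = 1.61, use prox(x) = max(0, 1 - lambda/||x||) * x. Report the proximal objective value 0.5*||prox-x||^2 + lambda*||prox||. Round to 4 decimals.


Step 1: Compute ||x||.
||x|| = 6.6268
Step 2: Compute scaling factor.
scale = max(0, 1 - 1.61/6.6268) = 0.757
Step 3: prox(x) = [3.8443, -3.2234]
||prox(x)|| = 5.0168
Step 4: Proximal objective.
0.5*||prox-x||^2 = 1.2961
lambda*||prox|| = 8.077
Total = 9.3732


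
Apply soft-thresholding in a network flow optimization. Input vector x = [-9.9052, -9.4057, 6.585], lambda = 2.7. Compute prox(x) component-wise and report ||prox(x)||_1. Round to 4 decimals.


Soft-thresholding with lambda = 2.7:
prox(-9.9052) = sign(-9.9052)*max(|-9.9052| - 2.7, 0) = -7.2052
prox(-9.4057) = sign(-9.4057)*max(|-9.4057| - 2.7, 0) = -6.7057
prox(6.585) = sign(6.585)*max(|6.585| - 2.7, 0) = 3.885
prox(x) = [-7.2052, -6.7057, 3.885]
||prox(x)||_1 = 7.2052 + 6.7057 + 3.885 = 17.7959


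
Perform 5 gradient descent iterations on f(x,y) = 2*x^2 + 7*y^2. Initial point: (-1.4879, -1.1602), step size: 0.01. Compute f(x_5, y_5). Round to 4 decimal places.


Gradient descent on f(x,y) = 2*x^2 + 7*y^2.
Starting point: (-1.4879, -1.1602), alpha = 0.01
Step 1: grad_x = 2*2*-1.4879 = -5.9516, grad_y = 2*7*-1.1602 = -16.2428
  x_1 = -1.4879 - 0.01*-5.9516 = -1.4284
  y_1 = -1.1602 - 0.01*-16.2428 = -0.9978
Step 2: grad_x = 2*2*-1.4284 = -5.7135, grad_y = 2*7*-0.9978 = -13.9688
  x_2 = -1.4284 - 0.01*-5.7135 = -1.3712
  y_2 = -0.9978 - 0.01*-13.9688 = -0.8581
Step 3: grad_x = 2*2*-1.3712 = -5.485, grad_y = 2*7*-0.8581 = -12.0132
  x_3 = -1.3712 - 0.01*-5.485 = -1.3164
  y_3 = -0.8581 - 0.01*-12.0132 = -0.738
Step 4: grad_x = 2*2*-1.3164 = -5.2656, grad_y = 2*7*-0.738 = -10.3313
  x_4 = -1.3164 - 0.01*-5.2656 = -1.2637
  y_4 = -0.738 - 0.01*-10.3313 = -0.6346
Step 5: grad_x = 2*2*-1.2637 = -5.055, grad_y = 2*7*-0.6346 = -8.8849
  x_5 = -1.2637 - 0.01*-5.055 = -1.2132
  y_5 = -0.6346 - 0.01*-8.8849 = -0.5458
f(-1.2132, -0.5458) = 2*(-1.2132)^2 + 7*(-0.5458)^2 = 5.0289


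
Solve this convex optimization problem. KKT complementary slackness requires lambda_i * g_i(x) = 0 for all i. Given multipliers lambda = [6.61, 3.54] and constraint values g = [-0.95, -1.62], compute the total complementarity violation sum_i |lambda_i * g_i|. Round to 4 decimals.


KKT complementary slackness check:
lambda_1 * g_1 = 6.61 * -0.95 = -6.2795
lambda_2 * g_2 = 3.54 * -1.62 = -5.7348
Total violation = 6.2795 + 5.7348 = 12.0143


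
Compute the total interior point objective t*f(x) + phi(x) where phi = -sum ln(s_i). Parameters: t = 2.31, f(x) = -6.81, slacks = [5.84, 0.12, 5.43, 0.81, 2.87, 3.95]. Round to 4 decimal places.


Step 1: Compute log-barrier.
ln values: [1.7647, -2.1203, 1.6919, -0.2107, 1.0543, 1.3737]
phi = -(1.7647 - 2.1203 + 1.6919 - 0.2107 + 1.0543 + 1.3737) = -3.5537
Step 2: Compute augmented objective.
t*f(x) = 2.31*-6.81 = -15.7311
Total = -15.7311 - 3.5537 = -19.2848


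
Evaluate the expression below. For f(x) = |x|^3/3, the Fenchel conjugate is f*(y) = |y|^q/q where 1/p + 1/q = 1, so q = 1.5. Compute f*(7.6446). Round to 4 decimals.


The conjugate exponent q satisfies 1/p + 1/q = 1.
p = 3, so q = 3/(3 - 1) = 1.5
|y|^q = 7.6446^1.5 = 21.1365
f*(7.6446) = 21.1365 / 1.5 = 14.091


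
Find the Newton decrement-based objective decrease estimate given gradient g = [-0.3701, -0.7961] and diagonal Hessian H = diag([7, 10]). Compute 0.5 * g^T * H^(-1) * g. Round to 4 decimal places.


Step 1: H is diagonal, so H^(-1) * g = [-0.0529, -0.0796].
Step 2: g^T H^(-1) g = sum_i g_i^2 / H_ii
  = (-0.3701)^2/7 + (-0.7961)^2/10
  = 0.0196 + 0.0634 = 0.0829
Step 3: Objective decrease = 0.5 * g^T H^(-1) g = 0.0415


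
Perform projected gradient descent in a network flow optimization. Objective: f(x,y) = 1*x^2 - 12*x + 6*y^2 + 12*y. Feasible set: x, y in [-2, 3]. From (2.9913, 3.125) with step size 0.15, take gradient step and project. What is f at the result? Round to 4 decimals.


Step 1: Compute gradient at (2.9913, 3.125).
grad_x = 2*1*2.9913 - 12 = -6.0174
grad_y = 2*6*3.125 + 12 = 49.5
Step 2: Gradient step.
x_raw = 2.9913 - 0.15*-6.0174 = 3.8939
y_raw = 3.125 - 0.15*49.5 = -4.3
Step 3: Project onto [-2, 3].
x_proj = clip(3.8939) = 3.0
y_proj = clip(-4.3) = -2.0
Step 4: Evaluate f.
f(3.0, -2.0) = -27.0


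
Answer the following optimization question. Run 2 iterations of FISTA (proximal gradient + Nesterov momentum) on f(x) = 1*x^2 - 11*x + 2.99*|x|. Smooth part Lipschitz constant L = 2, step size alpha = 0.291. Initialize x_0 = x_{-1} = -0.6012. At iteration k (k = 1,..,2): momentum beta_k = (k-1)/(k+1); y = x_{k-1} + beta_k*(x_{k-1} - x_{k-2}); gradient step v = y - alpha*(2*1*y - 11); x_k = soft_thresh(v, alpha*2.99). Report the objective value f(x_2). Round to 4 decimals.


FISTA on f(x) = 1*x^2 - 11*x + 2.99*|x|
L = 2, alpha = 0.291
Iteration 1: beta = 0.0, y = -0.6012 + 0.0*(-0.6012 + 0.6012) = -0.6012
  grad(y) = -12.2024, v = y - alpha*grad = 2.9497
  prox(v) = soft_thresh(2.9497, 0.8701) = 2.0796
Iteration 2: beta = 0.3333, y = 2.0796 + 0.3333*(2.0796 + 0.6012) = 2.9732
  grad(y) = -5.0536, v = y - alpha*grad = 4.4438
  prox(v) = soft_thresh(4.4438, 0.8701) = 3.5737
f(x_2) = 1*3.5737^2 - 11*3.5737 + 2.99*|3.5737| = -15.854


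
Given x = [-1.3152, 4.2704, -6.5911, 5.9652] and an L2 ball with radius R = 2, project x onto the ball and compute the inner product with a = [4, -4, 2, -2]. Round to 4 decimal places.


Step 1: Compute ||x|| (intermediates to 6 decimals).
||x|| = sqrt((-1.3152)^2 + 4.2704^2 + (-6.5911)^2 + 5.9652^2) = 9.949486
Step 2: Project.
Since ||x|| > R, scale = R/||x|| = 2/9.949486 = 0.201015, proj(x) = scale * x
proj(x) = [-0.264375, 0.858414, -1.32491, 1.199095]
Step 3: Dot product.
a^T * proj(x) = 4*(-0.264375) - 4*0.858414 + 2*(-1.32491) - 2*1.199095 = -9.5392


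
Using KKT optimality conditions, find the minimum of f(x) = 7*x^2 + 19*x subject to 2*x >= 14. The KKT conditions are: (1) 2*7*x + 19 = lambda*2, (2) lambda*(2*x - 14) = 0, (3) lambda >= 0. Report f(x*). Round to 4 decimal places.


Step 1: Try lambda = 0 (constraint inactive).
x_unc = -19/(2*7) = -1.3571
Check: 2*-1.3571 = -2.7142 < 14 -- violated!
Step 2: Constraint must be active: 2*x = 14
x* = 14/2 = 7.0
lambda = (2*7*7.0 + 19)/2 = 58.5
Step 3: Compute optimal value.
f(x*) = 7*7.0^2 + 19*7.0 = 476.0


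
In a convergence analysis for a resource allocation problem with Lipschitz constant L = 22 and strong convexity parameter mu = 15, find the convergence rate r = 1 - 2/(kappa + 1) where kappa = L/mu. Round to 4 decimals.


Step 1: Compute the condition number.
kappa = L/mu = 22/15 = 1.4667
Step 2: Compute the convergence rate.
r = 1 - 2/(kappa + 1) = 1 - 2*mu/(L + mu) = (L - mu)/(L + mu) = 7/37 = 0.1892


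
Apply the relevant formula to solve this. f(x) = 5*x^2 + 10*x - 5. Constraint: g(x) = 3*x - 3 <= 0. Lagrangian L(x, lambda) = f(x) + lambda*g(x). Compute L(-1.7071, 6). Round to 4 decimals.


Step 1: Evaluate f(x).
f(-1.7071) = 5*(-1.7071)^2 + 10*(-1.7071) - 5 = -7.5
Step 2: Evaluate g(x).
g(-1.7071) = 3*-1.7071 - 3 = -8.1213
Step 3: Compute Lagrangian.
L = -7.5 + 6*-8.1213 = -56.2278


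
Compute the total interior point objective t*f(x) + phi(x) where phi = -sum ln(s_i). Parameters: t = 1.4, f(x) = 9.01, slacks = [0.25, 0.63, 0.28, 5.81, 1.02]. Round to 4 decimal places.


Step 1: Compute log-barrier.
ln values: [-1.3863, -0.462, -1.273, 1.7596, 0.0198]
phi = -(-1.3863 - 0.462 - 1.273 + 1.7596 + 0.0198) = 1.3419
Step 2: Compute augmented objective.
t*f(x) = 1.4*9.01 = 12.614
Total = 12.614 + 1.3419 = 13.9559


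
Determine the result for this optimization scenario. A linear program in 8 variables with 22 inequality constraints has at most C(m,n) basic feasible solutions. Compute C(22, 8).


Each vertex corresponds to some choice of n active constraints out of m, so the number of vertices is at most C(m, n) = m! / (n!(m-n)!).
m = 22, n = 8
Numerator: 22 * 21 * 20 * 19 * 18 * 17 * 16 * 15
Denominator: 8! = 40320
C(22, 8) = 319770


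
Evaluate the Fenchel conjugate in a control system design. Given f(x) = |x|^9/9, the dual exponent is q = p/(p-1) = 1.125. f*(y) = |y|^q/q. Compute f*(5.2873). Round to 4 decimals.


The conjugate exponent q satisfies 1/p + 1/q = 1.
p = 9, so q = 9/(9 - 1) = 1.125
|y|^q = 5.2873^1.125 = 6.5109
f*(5.2873) = 6.5109 / 1.125 = 5.7874
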